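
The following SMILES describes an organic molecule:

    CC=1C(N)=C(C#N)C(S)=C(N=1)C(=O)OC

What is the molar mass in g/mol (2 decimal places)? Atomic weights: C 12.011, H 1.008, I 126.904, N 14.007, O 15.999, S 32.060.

223.25 g/mol

First, the molecular formula is C9H9N3O2S (counting implicit H from valence).
  C: 9 × 12.011 = 108.099
  H: 9 × 1.008 = 9.072
  N: 3 × 14.007 = 42.021
  O: 2 × 15.999 = 31.998
  S: 1 × 32.060 = 32.060
Sum: 9×12.011 + 9×1.008 + 3×14.007 + 2×15.999 + 1×32.060 = 223.250 → 223.25 g/mol.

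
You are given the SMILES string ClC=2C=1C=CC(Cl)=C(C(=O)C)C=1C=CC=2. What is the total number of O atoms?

Scan the SMILES for O atoms (remember two-letter symbols like Cl and Br are single atoms).
Oxygen count: 1.

1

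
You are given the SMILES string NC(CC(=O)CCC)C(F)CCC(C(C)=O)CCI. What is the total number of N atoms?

1

Scan the SMILES for N atoms (remember two-letter symbols like Cl and Br are single atoms).
Nitrogen count: 1.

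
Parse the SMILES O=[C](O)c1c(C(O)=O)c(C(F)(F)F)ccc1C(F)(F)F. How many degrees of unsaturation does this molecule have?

6

Molecular formula: C10H4F6O4.
DoU = (2C + 2 + N − H − X) / 2, where X is the halogen count and O/S are ignored.
    = (2·10 + 2 + 0 − 4 − 6) / 2 = 12 / 2 = 6.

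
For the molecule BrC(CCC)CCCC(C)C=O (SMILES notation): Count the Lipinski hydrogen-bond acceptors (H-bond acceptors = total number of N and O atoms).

N atoms: 0; O atoms: 1.
Lipinski HBA = 0 + 1 = 1.

1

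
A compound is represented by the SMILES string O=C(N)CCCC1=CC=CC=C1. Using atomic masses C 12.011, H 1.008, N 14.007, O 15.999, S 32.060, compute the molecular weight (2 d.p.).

First, the molecular formula is C10H13NO (counting implicit H from valence).
  C: 10 × 12.011 = 120.110
  H: 13 × 1.008 = 13.104
  N: 1 × 14.007 = 14.007
  O: 1 × 15.999 = 15.999
Sum: 10×12.011 + 13×1.008 + 1×14.007 + 1×15.999 = 163.220 → 163.22 g/mol.

163.22 g/mol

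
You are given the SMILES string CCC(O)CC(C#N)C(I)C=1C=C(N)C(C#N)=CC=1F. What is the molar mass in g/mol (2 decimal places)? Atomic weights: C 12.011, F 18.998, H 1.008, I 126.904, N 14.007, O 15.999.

First, the molecular formula is C14H15FIN3O (counting implicit H from valence).
  C: 14 × 12.011 = 168.154
  F: 1 × 18.998 = 18.998
  H: 15 × 1.008 = 15.120
  I: 1 × 126.904 = 126.904
  N: 3 × 14.007 = 42.021
  O: 1 × 15.999 = 15.999
Sum: 14×12.011 + 1×18.998 + 15×1.008 + 1×126.904 + 3×14.007 + 1×15.999 = 387.196 → 387.20 g/mol.

387.20 g/mol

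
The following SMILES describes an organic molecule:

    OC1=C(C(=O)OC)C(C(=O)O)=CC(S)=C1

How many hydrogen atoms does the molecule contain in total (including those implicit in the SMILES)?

8

Walk through each heavy atom and fill implicit hydrogens from standard valence (C 4, N 3, O 2, S 2, halogen 1):
  atom 1: O, bond orders sum to 1 (valence 2) → 1 H
  atom 2: C, bond orders sum to 4 (valence 4) → 0 H
  atom 3: C, bond orders sum to 4 (valence 4) → 0 H
  atom 4: C, bond orders sum to 4 (valence 4) → 0 H
  atom 5: O, bond orders sum to 2 (valence 2) → 0 H
  atom 6: O, bond orders sum to 2 (valence 2) → 0 H
  atom 7: C, bond orders sum to 1 (valence 4) → 3 H
  atom 8: C, bond orders sum to 4 (valence 4) → 0 H
  atom 9: C, bond orders sum to 4 (valence 4) → 0 H
  atom 10: O, bond orders sum to 2 (valence 2) → 0 H
  atom 11: O, bond orders sum to 1 (valence 2) → 1 H
  atom 12: C, bond orders sum to 3 (valence 4) → 1 H
  atom 13: C, bond orders sum to 4 (valence 4) → 0 H
  atom 14: S, bond orders sum to 1 (valence 2) → 1 H
  atom 15: C, bond orders sum to 3 (valence 4) → 1 H
Total hydrogens: 8.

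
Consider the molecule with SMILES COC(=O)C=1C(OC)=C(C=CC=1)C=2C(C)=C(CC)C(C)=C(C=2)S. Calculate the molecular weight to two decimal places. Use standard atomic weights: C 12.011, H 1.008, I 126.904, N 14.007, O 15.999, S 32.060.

330.44 g/mol

First, the molecular formula is C19H22O3S (counting implicit H from valence).
  C: 19 × 12.011 = 228.209
  H: 22 × 1.008 = 22.176
  O: 3 × 15.999 = 47.997
  S: 1 × 32.060 = 32.060
Sum: 19×12.011 + 22×1.008 + 3×15.999 + 1×32.060 = 330.442 → 330.44 g/mol.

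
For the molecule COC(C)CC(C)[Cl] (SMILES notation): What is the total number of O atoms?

Scan the SMILES for O atoms (remember two-letter symbols like Cl and Br are single atoms).
Oxygen count: 1.

1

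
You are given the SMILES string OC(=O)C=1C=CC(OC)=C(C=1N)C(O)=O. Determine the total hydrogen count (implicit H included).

Walk through each heavy atom and fill implicit hydrogens from standard valence (C 4, N 3, O 2, S 2, halogen 1):
  atom 1: O, bond orders sum to 1 (valence 2) → 1 H
  atom 2: C, bond orders sum to 4 (valence 4) → 0 H
  atom 3: O, bond orders sum to 2 (valence 2) → 0 H
  atom 4: C, bond orders sum to 4 (valence 4) → 0 H
  atom 5: C, bond orders sum to 3 (valence 4) → 1 H
  atom 6: C, bond orders sum to 3 (valence 4) → 1 H
  atom 7: C, bond orders sum to 4 (valence 4) → 0 H
  atom 8: O, bond orders sum to 2 (valence 2) → 0 H
  atom 9: C, bond orders sum to 1 (valence 4) → 3 H
  atom 10: C, bond orders sum to 4 (valence 4) → 0 H
  atom 11: C, bond orders sum to 4 (valence 4) → 0 H
  atom 12: N, bond orders sum to 1 (valence 3) → 2 H
  atom 13: C, bond orders sum to 4 (valence 4) → 0 H
  atom 14: O, bond orders sum to 1 (valence 2) → 1 H
  atom 15: O, bond orders sum to 2 (valence 2) → 0 H
Total hydrogens: 9.

9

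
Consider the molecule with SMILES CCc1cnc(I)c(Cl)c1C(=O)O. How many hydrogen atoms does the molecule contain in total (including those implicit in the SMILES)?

Walk through each heavy atom and fill implicit hydrogens from standard valence (C 4, N 3, O 2, S 2, halogen 1); for lowercase aromatic atoms, an aromatic c carries 1 H when it has two neighbours and 0 H with three, and aromatic n carries 0 H:
  atom 1: C, bond orders sum to 1 (valence 4) → 3 H
  atom 2: C, bond orders sum to 2 (valence 4) → 2 H
  atom 3: aromatic c, 3 neighbours → 0 H
  atom 4: aromatic c, 2 neighbours → 1 H
  atom 5: aromatic n, 2 neighbours → 0 H
  atom 6: aromatic c, 3 neighbours → 0 H
  atom 7: I (halogen, monovalent) → 0 H
  atom 8: aromatic c, 3 neighbours → 0 H
  atom 9: Cl (halogen, monovalent) → 0 H
  atom 10: aromatic c, 3 neighbours → 0 H
  atom 11: C, bond orders sum to 4 (valence 4) → 0 H
  atom 12: O, bond orders sum to 2 (valence 2) → 0 H
  atom 13: O, bond orders sum to 1 (valence 2) → 1 H
Total hydrogens: 7.

7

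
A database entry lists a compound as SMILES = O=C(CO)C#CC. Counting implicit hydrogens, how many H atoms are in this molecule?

Walk through each heavy atom and fill implicit hydrogens from standard valence (C 4, N 3, O 2, S 2, halogen 1):
  atom 1: O, bond orders sum to 2 (valence 2) → 0 H
  atom 2: C, bond orders sum to 4 (valence 4) → 0 H
  atom 3: C, bond orders sum to 2 (valence 4) → 2 H
  atom 4: O, bond orders sum to 1 (valence 2) → 1 H
  atom 5: C, bond orders sum to 4 (valence 4) → 0 H
  atom 6: C, bond orders sum to 4 (valence 4) → 0 H
  atom 7: C, bond orders sum to 1 (valence 4) → 3 H
Total hydrogens: 6.

6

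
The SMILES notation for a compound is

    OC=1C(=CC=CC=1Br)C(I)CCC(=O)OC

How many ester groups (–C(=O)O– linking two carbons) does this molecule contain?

The ester motif appears at heavy-atom position 13 in the SMILES.
Other groups present: 1 hydroxyl.
Ester count: 1.

1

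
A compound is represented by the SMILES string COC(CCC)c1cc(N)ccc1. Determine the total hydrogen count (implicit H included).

Walk through each heavy atom and fill implicit hydrogens from standard valence (C 4, N 3, O 2, S 2, halogen 1); for lowercase aromatic atoms, an aromatic c carries 1 H when it has two neighbours and 0 H with three, and aromatic n carries 0 H:
  atom 1: C, bond orders sum to 1 (valence 4) → 3 H
  atom 2: O, bond orders sum to 2 (valence 2) → 0 H
  atom 3: C, bond orders sum to 3 (valence 4) → 1 H
  atom 4: C, bond orders sum to 2 (valence 4) → 2 H
  atom 5: C, bond orders sum to 2 (valence 4) → 2 H
  atom 6: C, bond orders sum to 1 (valence 4) → 3 H
  atom 7: aromatic c, 3 neighbours → 0 H
  atom 8: aromatic c, 2 neighbours → 1 H
  atom 9: aromatic c, 3 neighbours → 0 H
  atom 10: N, bond orders sum to 1 (valence 3) → 2 H
  atom 11: aromatic c, 2 neighbours → 1 H
  atom 12: aromatic c, 2 neighbours → 1 H
  atom 13: aromatic c, 2 neighbours → 1 H
Total hydrogens: 17.

17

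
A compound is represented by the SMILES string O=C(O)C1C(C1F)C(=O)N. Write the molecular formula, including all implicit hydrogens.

Walk through each heavy atom and fill implicit hydrogens from standard valence (C 4, N 3, O 2, S 2, halogen 1):
  atom 1: O, bond orders sum to 2 (valence 2) → 0 H
  atom 2: C, bond orders sum to 4 (valence 4) → 0 H
  atom 3: O, bond orders sum to 1 (valence 2) → 1 H
  atom 4: C, bond orders sum to 3 (valence 4) → 1 H
  atom 5: C, bond orders sum to 3 (valence 4) → 1 H
  atom 6: C, bond orders sum to 3 (valence 4) → 1 H
  atom 7: F (halogen, monovalent) → 0 H
  atom 8: C, bond orders sum to 4 (valence 4) → 0 H
  atom 9: O, bond orders sum to 2 (valence 2) → 0 H
  atom 10: N, bond orders sum to 1 (valence 3) → 2 H
Totals → C:5, H:6, F:1, N:1, O:3.

C5H6FNO3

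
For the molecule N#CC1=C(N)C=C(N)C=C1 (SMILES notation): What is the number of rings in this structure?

1

In SMILES, each pair of matching ring-closure digits denotes one ring-closing bond; the number of such bonds equals the number of independent rings.
Ring-closure bonds here: 1.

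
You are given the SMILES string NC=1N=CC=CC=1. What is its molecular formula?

C5H6N2

Walk through each heavy atom and fill implicit hydrogens from standard valence (C 4, N 3, O 2, S 2, halogen 1):
  atom 1: N, bond orders sum to 1 (valence 3) → 2 H
  atom 2: C, bond orders sum to 4 (valence 4) → 0 H
  atom 3: N, bond orders sum to 3 (valence 3) → 0 H
  atom 4: C, bond orders sum to 3 (valence 4) → 1 H
  atom 5: C, bond orders sum to 3 (valence 4) → 1 H
  atom 6: C, bond orders sum to 3 (valence 4) → 1 H
  atom 7: C, bond orders sum to 3 (valence 4) → 1 H
Totals → C:5, H:6, N:2.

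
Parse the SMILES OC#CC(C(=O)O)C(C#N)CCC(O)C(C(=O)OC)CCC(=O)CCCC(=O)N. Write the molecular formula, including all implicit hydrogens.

Walk through each heavy atom and fill implicit hydrogens from standard valence (C 4, N 3, O 2, S 2, halogen 1):
  atom 1: O, bond orders sum to 1 (valence 2) → 1 H
  atom 2: C, bond orders sum to 4 (valence 4) → 0 H
  atom 3: C, bond orders sum to 4 (valence 4) → 0 H
  atom 4: C, bond orders sum to 3 (valence 4) → 1 H
  atom 5: C, bond orders sum to 4 (valence 4) → 0 H
  atom 6: O, bond orders sum to 2 (valence 2) → 0 H
  atom 7: O, bond orders sum to 1 (valence 2) → 1 H
  atom 8: C, bond orders sum to 3 (valence 4) → 1 H
  atom 9: C, bond orders sum to 4 (valence 4) → 0 H
  atom 10: N, bond orders sum to 3 (valence 3) → 0 H
  atom 11: C, bond orders sum to 2 (valence 4) → 2 H
  atom 12: C, bond orders sum to 2 (valence 4) → 2 H
  atom 13: C, bond orders sum to 3 (valence 4) → 1 H
  atom 14: O, bond orders sum to 1 (valence 2) → 1 H
  atom 15: C, bond orders sum to 3 (valence 4) → 1 H
  atom 16: C, bond orders sum to 4 (valence 4) → 0 H
  atom 17: O, bond orders sum to 2 (valence 2) → 0 H
  atom 18: O, bond orders sum to 2 (valence 2) → 0 H
  atom 19: C, bond orders sum to 1 (valence 4) → 3 H
  atom 20: C, bond orders sum to 2 (valence 4) → 2 H
  atom 21: C, bond orders sum to 2 (valence 4) → 2 H
  atom 22: C, bond orders sum to 4 (valence 4) → 0 H
  atom 23: O, bond orders sum to 2 (valence 2) → 0 H
  atom 24: C, bond orders sum to 2 (valence 4) → 2 H
  atom 25: C, bond orders sum to 2 (valence 4) → 2 H
  atom 26: C, bond orders sum to 2 (valence 4) → 2 H
  atom 27: C, bond orders sum to 4 (valence 4) → 0 H
  atom 28: O, bond orders sum to 2 (valence 2) → 0 H
  atom 29: N, bond orders sum to 1 (valence 3) → 2 H
Totals → C:19, H:26, N:2, O:8.

C19H26N2O8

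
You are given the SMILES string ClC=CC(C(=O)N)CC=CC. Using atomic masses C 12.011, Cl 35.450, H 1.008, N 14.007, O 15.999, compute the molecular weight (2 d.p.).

First, the molecular formula is C8H12ClNO (counting implicit H from valence).
  C: 8 × 12.011 = 96.088
  Cl: 1 × 35.450 = 35.450
  H: 12 × 1.008 = 12.096
  N: 1 × 14.007 = 14.007
  O: 1 × 15.999 = 15.999
Sum: 8×12.011 + 1×35.450 + 12×1.008 + 1×14.007 + 1×15.999 = 173.640 → 173.64 g/mol.

173.64 g/mol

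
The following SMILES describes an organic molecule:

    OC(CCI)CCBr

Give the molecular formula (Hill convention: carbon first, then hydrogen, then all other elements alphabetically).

C5H10BrIO

Walk through each heavy atom and fill implicit hydrogens from standard valence (C 4, N 3, O 2, S 2, halogen 1):
  atom 1: O, bond orders sum to 1 (valence 2) → 1 H
  atom 2: C, bond orders sum to 3 (valence 4) → 1 H
  atom 3: C, bond orders sum to 2 (valence 4) → 2 H
  atom 4: C, bond orders sum to 2 (valence 4) → 2 H
  atom 5: I (halogen, monovalent) → 0 H
  atom 6: C, bond orders sum to 2 (valence 4) → 2 H
  atom 7: C, bond orders sum to 2 (valence 4) → 2 H
  atom 8: Br (halogen, monovalent) → 0 H
Totals → C:5, H:10, Br:1, I:1, O:1.
In Hill order: C5H10BrIO.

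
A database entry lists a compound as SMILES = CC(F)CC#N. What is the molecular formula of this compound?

C4H6FN

Walk through each heavy atom and fill implicit hydrogens from standard valence (C 4, N 3, O 2, S 2, halogen 1):
  atom 1: C, bond orders sum to 1 (valence 4) → 3 H
  atom 2: C, bond orders sum to 3 (valence 4) → 1 H
  atom 3: F (halogen, monovalent) → 0 H
  atom 4: C, bond orders sum to 2 (valence 4) → 2 H
  atom 5: C, bond orders sum to 4 (valence 4) → 0 H
  atom 6: N, bond orders sum to 3 (valence 3) → 0 H
Totals → C:4, H:6, F:1, N:1.
In Hill order: C4H6FN.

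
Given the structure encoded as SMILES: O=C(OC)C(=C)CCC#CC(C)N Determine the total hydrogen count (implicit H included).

15

Walk through each heavy atom and fill implicit hydrogens from standard valence (C 4, N 3, O 2, S 2, halogen 1):
  atom 1: O, bond orders sum to 2 (valence 2) → 0 H
  atom 2: C, bond orders sum to 4 (valence 4) → 0 H
  atom 3: O, bond orders sum to 2 (valence 2) → 0 H
  atom 4: C, bond orders sum to 1 (valence 4) → 3 H
  atom 5: C, bond orders sum to 4 (valence 4) → 0 H
  atom 6: C, bond orders sum to 2 (valence 4) → 2 H
  atom 7: C, bond orders sum to 2 (valence 4) → 2 H
  atom 8: C, bond orders sum to 2 (valence 4) → 2 H
  atom 9: C, bond orders sum to 4 (valence 4) → 0 H
  atom 10: C, bond orders sum to 4 (valence 4) → 0 H
  atom 11: C, bond orders sum to 3 (valence 4) → 1 H
  atom 12: C, bond orders sum to 1 (valence 4) → 3 H
  atom 13: N, bond orders sum to 1 (valence 3) → 2 H
Total hydrogens: 15.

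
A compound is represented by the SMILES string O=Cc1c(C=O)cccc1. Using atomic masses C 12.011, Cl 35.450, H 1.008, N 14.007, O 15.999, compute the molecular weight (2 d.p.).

134.13 g/mol

First, the molecular formula is C8H6O2 (counting implicit H from valence).
  C: 8 × 12.011 = 96.088
  H: 6 × 1.008 = 6.048
  O: 2 × 15.999 = 31.998
Sum: 8×12.011 + 6×1.008 + 2×15.999 = 134.134 → 134.13 g/mol.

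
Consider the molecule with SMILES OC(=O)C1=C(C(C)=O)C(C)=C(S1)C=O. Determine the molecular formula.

Walk through each heavy atom and fill implicit hydrogens from standard valence (C 4, N 3, O 2, S 2, halogen 1):
  atom 1: O, bond orders sum to 1 (valence 2) → 1 H
  atom 2: C, bond orders sum to 4 (valence 4) → 0 H
  atom 3: O, bond orders sum to 2 (valence 2) → 0 H
  atom 4: C, bond orders sum to 4 (valence 4) → 0 H
  atom 5: C, bond orders sum to 4 (valence 4) → 0 H
  atom 6: C, bond orders sum to 4 (valence 4) → 0 H
  atom 7: C, bond orders sum to 1 (valence 4) → 3 H
  atom 8: O, bond orders sum to 2 (valence 2) → 0 H
  atom 9: C, bond orders sum to 4 (valence 4) → 0 H
  atom 10: C, bond orders sum to 1 (valence 4) → 3 H
  atom 11: C, bond orders sum to 4 (valence 4) → 0 H
  atom 12: S, bond orders sum to 2 (valence 2) → 0 H
  atom 13: C, bond orders sum to 3 (valence 4) → 1 H
  atom 14: O, bond orders sum to 2 (valence 2) → 0 H
Totals → C:9, H:8, O:4, S:1.

C9H8O4S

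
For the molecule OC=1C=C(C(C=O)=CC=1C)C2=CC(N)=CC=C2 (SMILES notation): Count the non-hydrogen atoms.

Every atom symbol written in the SMILES (organic subset) is one heavy atom; implicit H are not written.
Heavy atoms by element → C:14, N:1, O:2.
Total: 17.

17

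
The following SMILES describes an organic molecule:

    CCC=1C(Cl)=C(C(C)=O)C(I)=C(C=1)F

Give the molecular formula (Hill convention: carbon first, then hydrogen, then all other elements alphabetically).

C10H9ClFIO

Walk through each heavy atom and fill implicit hydrogens from standard valence (C 4, N 3, O 2, S 2, halogen 1):
  atom 1: C, bond orders sum to 1 (valence 4) → 3 H
  atom 2: C, bond orders sum to 2 (valence 4) → 2 H
  atom 3: C, bond orders sum to 4 (valence 4) → 0 H
  atom 4: C, bond orders sum to 4 (valence 4) → 0 H
  atom 5: Cl (halogen, monovalent) → 0 H
  atom 6: C, bond orders sum to 4 (valence 4) → 0 H
  atom 7: C, bond orders sum to 4 (valence 4) → 0 H
  atom 8: C, bond orders sum to 1 (valence 4) → 3 H
  atom 9: O, bond orders sum to 2 (valence 2) → 0 H
  atom 10: C, bond orders sum to 4 (valence 4) → 0 H
  atom 11: I (halogen, monovalent) → 0 H
  atom 12: C, bond orders sum to 4 (valence 4) → 0 H
  atom 13: C, bond orders sum to 3 (valence 4) → 1 H
  atom 14: F (halogen, monovalent) → 0 H
Totals → C:10, H:9, Cl:1, F:1, I:1, O:1.
In Hill order: C10H9ClFIO.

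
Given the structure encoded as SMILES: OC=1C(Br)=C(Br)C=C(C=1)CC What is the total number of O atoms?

1

Scan the SMILES for O atoms (remember two-letter symbols like Cl and Br are single atoms).
Oxygen count: 1.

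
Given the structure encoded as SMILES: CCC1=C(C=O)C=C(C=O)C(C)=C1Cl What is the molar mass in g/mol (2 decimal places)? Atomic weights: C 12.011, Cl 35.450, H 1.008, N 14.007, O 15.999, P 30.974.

First, the molecular formula is C11H11ClO2 (counting implicit H from valence).
  C: 11 × 12.011 = 132.121
  Cl: 1 × 35.450 = 35.450
  H: 11 × 1.008 = 11.088
  O: 2 × 15.999 = 31.998
Sum: 11×12.011 + 1×35.450 + 11×1.008 + 2×15.999 = 210.657 → 210.66 g/mol.

210.66 g/mol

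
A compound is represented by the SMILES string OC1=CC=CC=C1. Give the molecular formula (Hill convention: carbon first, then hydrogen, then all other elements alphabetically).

Walk through each heavy atom and fill implicit hydrogens from standard valence (C 4, N 3, O 2, S 2, halogen 1):
  atom 1: O, bond orders sum to 1 (valence 2) → 1 H
  atom 2: C, bond orders sum to 4 (valence 4) → 0 H
  atom 3: C, bond orders sum to 3 (valence 4) → 1 H
  atom 4: C, bond orders sum to 3 (valence 4) → 1 H
  atom 5: C, bond orders sum to 3 (valence 4) → 1 H
  atom 6: C, bond orders sum to 3 (valence 4) → 1 H
  atom 7: C, bond orders sum to 3 (valence 4) → 1 H
Totals → C:6, H:6, O:1.
In Hill order: C6H6O.

C6H6O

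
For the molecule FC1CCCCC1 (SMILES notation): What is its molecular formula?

C6H11F

Walk through each heavy atom and fill implicit hydrogens from standard valence (C 4, N 3, O 2, S 2, halogen 1):
  atom 1: F (halogen, monovalent) → 0 H
  atom 2: C, bond orders sum to 3 (valence 4) → 1 H
  atom 3: C, bond orders sum to 2 (valence 4) → 2 H
  atom 4: C, bond orders sum to 2 (valence 4) → 2 H
  atom 5: C, bond orders sum to 2 (valence 4) → 2 H
  atom 6: C, bond orders sum to 2 (valence 4) → 2 H
  atom 7: C, bond orders sum to 2 (valence 4) → 2 H
Totals → C:6, H:11, F:1.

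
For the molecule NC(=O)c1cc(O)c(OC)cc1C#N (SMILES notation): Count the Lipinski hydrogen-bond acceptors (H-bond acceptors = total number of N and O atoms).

5

N atoms: 2; O atoms: 3.
Lipinski HBA = 2 + 3 = 5.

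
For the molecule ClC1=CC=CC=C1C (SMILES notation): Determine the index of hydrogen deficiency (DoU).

4

Degree of unsaturation = (number of rings) + (number of π bonds).
Ring closures in the SMILES: 1.
π bonds: 3 double bonds (each 1 DoU) → 3 DoU from unsaturation.
Total DoU = 1 + 3 = 4.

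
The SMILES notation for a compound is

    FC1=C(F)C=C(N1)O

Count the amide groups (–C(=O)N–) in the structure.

Scan the SMILES for the amide motif — none present.
Groups that are present: 1 hydroxyl.

0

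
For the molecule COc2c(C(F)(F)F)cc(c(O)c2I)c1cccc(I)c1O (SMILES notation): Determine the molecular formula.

C14H9F3I2O3

Walk through each heavy atom and fill implicit hydrogens from standard valence (C 4, N 3, O 2, S 2, halogen 1); for lowercase aromatic atoms, an aromatic c carries 1 H when it has two neighbours and 0 H with three, and aromatic n carries 0 H:
  atom 1: C, bond orders sum to 1 (valence 4) → 3 H
  atom 2: O, bond orders sum to 2 (valence 2) → 0 H
  atom 3: aromatic c, 3 neighbours → 0 H
  atom 4: aromatic c, 3 neighbours → 0 H
  atom 5: C, bond orders sum to 4 (valence 4) → 0 H
  atom 6: F (halogen, monovalent) → 0 H
  atom 7: F (halogen, monovalent) → 0 H
  atom 8: F (halogen, monovalent) → 0 H
  atom 9: aromatic c, 2 neighbours → 1 H
  atom 10: aromatic c, 3 neighbours → 0 H
  atom 11: aromatic c, 3 neighbours → 0 H
  atom 12: O, bond orders sum to 1 (valence 2) → 1 H
  atom 13: aromatic c, 3 neighbours → 0 H
  atom 14: I (halogen, monovalent) → 0 H
  atom 15: aromatic c, 3 neighbours → 0 H
  atom 16: aromatic c, 2 neighbours → 1 H
  atom 17: aromatic c, 2 neighbours → 1 H
  atom 18: aromatic c, 2 neighbours → 1 H
  atom 19: aromatic c, 3 neighbours → 0 H
  atom 20: I (halogen, monovalent) → 0 H
  atom 21: aromatic c, 3 neighbours → 0 H
  atom 22: O, bond orders sum to 1 (valence 2) → 1 H
Totals → C:14, H:9, F:3, I:2, O:3.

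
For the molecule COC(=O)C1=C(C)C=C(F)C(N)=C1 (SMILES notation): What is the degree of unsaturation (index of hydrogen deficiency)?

5

Molecular formula: C9H10FNO2.
DoU = (2C + 2 + N − H − X) / 2, where X is the halogen count and O/S are ignored.
    = (2·9 + 2 + 1 − 10 − 1) / 2 = 10 / 2 = 5.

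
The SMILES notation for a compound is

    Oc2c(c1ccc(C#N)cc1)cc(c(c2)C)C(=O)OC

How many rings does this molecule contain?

In SMILES, each pair of matching ring-closure digits denotes one ring-closing bond; the number of such bonds equals the number of independent rings.
Ring-closure bonds here: 2.

2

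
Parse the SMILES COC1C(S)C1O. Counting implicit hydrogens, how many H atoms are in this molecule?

Walk through each heavy atom and fill implicit hydrogens from standard valence (C 4, N 3, O 2, S 2, halogen 1):
  atom 1: C, bond orders sum to 1 (valence 4) → 3 H
  atom 2: O, bond orders sum to 2 (valence 2) → 0 H
  atom 3: C, bond orders sum to 3 (valence 4) → 1 H
  atom 4: C, bond orders sum to 3 (valence 4) → 1 H
  atom 5: S, bond orders sum to 1 (valence 2) → 1 H
  atom 6: C, bond orders sum to 3 (valence 4) → 1 H
  atom 7: O, bond orders sum to 1 (valence 2) → 1 H
Total hydrogens: 8.

8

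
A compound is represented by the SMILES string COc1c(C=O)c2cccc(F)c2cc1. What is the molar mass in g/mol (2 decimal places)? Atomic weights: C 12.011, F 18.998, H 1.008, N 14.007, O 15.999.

204.20 g/mol

First, the molecular formula is C12H9FO2 (counting implicit H from valence).
  C: 12 × 12.011 = 144.132
  F: 1 × 18.998 = 18.998
  H: 9 × 1.008 = 9.072
  O: 2 × 15.999 = 31.998
Sum: 12×12.011 + 1×18.998 + 9×1.008 + 2×15.999 = 204.200 → 204.20 g/mol.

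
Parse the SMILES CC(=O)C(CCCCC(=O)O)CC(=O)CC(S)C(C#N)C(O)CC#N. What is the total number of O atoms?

Scan the SMILES for O atoms (remember two-letter symbols like Cl and Br are single atoms).
Oxygen count: 5.

5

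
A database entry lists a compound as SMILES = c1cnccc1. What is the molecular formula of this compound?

C5H5N

Walk through each heavy atom and fill implicit hydrogens from standard valence (C 4, N 3, O 2, S 2, halogen 1); for lowercase aromatic atoms, an aromatic c carries 1 H when it has two neighbours and 0 H with three, and aromatic n carries 0 H:
  atom 1: aromatic c, 2 neighbours → 1 H
  atom 2: aromatic c, 2 neighbours → 1 H
  atom 3: aromatic n, 2 neighbours → 0 H
  atom 4: aromatic c, 2 neighbours → 1 H
  atom 5: aromatic c, 2 neighbours → 1 H
  atom 6: aromatic c, 2 neighbours → 1 H
Totals → C:5, H:5, N:1.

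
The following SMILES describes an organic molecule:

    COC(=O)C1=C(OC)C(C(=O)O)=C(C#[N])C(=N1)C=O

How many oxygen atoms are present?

Scan the SMILES for O atoms (remember two-letter symbols like Cl and Br are single atoms).
Oxygen count: 6.

6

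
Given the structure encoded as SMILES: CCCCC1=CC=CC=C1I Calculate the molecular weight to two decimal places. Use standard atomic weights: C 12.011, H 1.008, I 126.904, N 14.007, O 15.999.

First, the molecular formula is C10H13I (counting implicit H from valence).
  C: 10 × 12.011 = 120.110
  H: 13 × 1.008 = 13.104
  I: 1 × 126.904 = 126.904
Sum: 10×12.011 + 13×1.008 + 1×126.904 = 260.118 → 260.12 g/mol.

260.12 g/mol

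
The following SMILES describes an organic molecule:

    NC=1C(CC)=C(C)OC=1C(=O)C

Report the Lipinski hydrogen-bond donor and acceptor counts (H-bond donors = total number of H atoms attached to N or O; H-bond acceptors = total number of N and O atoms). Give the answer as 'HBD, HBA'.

Donors: find every N or O and count the H atoms it carries.
  atom 1 (N): bond orders sum to 1 → 2 H
  atom 8 (O): bond orders sum to 2 → 0 H
  atom 11 (O): bond orders sum to 2 → 0 H
Lipinski HBD = 2.
Acceptors: N atoms = 1, O atoms = 2 → HBA = 3.

2, 3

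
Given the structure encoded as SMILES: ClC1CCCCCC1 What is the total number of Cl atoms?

Scan the SMILES for Cl atoms (remember two-letter symbols like Cl and Br are single atoms).
Chlorine count: 1.

1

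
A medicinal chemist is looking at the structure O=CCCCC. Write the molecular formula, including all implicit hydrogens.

Walk through each heavy atom and fill implicit hydrogens from standard valence (C 4, N 3, O 2, S 2, halogen 1):
  atom 1: O, bond orders sum to 2 (valence 2) → 0 H
  atom 2: C, bond orders sum to 3 (valence 4) → 1 H
  atom 3: C, bond orders sum to 2 (valence 4) → 2 H
  atom 4: C, bond orders sum to 2 (valence 4) → 2 H
  atom 5: C, bond orders sum to 2 (valence 4) → 2 H
  atom 6: C, bond orders sum to 1 (valence 4) → 3 H
Totals → C:5, H:10, O:1.
In Hill order: C5H10O.

C5H10O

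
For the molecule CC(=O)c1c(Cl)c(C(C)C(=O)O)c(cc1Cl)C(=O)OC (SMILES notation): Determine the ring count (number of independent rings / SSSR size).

1

In SMILES, each pair of matching ring-closure digits denotes one ring-closing bond; the number of such bonds equals the number of independent rings.
Ring-closure bonds here: 1.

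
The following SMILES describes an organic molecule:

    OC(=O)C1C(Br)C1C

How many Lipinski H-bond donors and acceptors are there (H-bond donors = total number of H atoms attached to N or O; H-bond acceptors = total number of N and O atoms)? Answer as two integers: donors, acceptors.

Donors: find every N or O and count the H atoms it carries.
  atom 1 (O): bond orders sum to 1 → 1 H
  atom 3 (O): bond orders sum to 2 → 0 H
Lipinski HBD = 1.
Acceptors: N atoms = 0, O atoms = 2 → HBA = 2.

1, 2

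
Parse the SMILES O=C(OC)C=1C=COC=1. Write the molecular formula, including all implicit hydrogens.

Walk through each heavy atom and fill implicit hydrogens from standard valence (C 4, N 3, O 2, S 2, halogen 1):
  atom 1: O, bond orders sum to 2 (valence 2) → 0 H
  atom 2: C, bond orders sum to 4 (valence 4) → 0 H
  atom 3: O, bond orders sum to 2 (valence 2) → 0 H
  atom 4: C, bond orders sum to 1 (valence 4) → 3 H
  atom 5: C, bond orders sum to 4 (valence 4) → 0 H
  atom 6: C, bond orders sum to 3 (valence 4) → 1 H
  atom 7: C, bond orders sum to 3 (valence 4) → 1 H
  atom 8: O, bond orders sum to 2 (valence 2) → 0 H
  atom 9: C, bond orders sum to 3 (valence 4) → 1 H
Totals → C:6, H:6, O:3.
In Hill order: C6H6O3.

C6H6O3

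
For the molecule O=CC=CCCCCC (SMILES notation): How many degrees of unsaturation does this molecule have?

2

Degree of unsaturation = (number of rings) + (number of π bonds).
Ring closures in the SMILES: 0.
π bonds: 2 double bonds (each 1 DoU) → 2 DoU from unsaturation.
Total DoU = 0 + 2 = 2.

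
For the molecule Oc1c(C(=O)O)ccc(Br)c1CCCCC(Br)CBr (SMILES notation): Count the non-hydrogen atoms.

19

Every atom symbol written in the SMILES (organic subset) is one heavy atom; implicit H are not written.
Heavy atoms by element → Br:3, C:13, O:3.
Total: 19.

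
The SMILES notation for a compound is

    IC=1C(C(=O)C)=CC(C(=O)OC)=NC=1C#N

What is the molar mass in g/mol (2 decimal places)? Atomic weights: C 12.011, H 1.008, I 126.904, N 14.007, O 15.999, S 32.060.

First, the molecular formula is C10H7IN2O3 (counting implicit H from valence).
  C: 10 × 12.011 = 120.110
  H: 7 × 1.008 = 7.056
  I: 1 × 126.904 = 126.904
  N: 2 × 14.007 = 28.014
  O: 3 × 15.999 = 47.997
Sum: 10×12.011 + 7×1.008 + 1×126.904 + 2×14.007 + 3×15.999 = 330.081 → 330.08 g/mol.

330.08 g/mol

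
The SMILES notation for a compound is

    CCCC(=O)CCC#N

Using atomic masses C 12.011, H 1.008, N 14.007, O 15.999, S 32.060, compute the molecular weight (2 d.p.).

125.17 g/mol

First, the molecular formula is C7H11NO (counting implicit H from valence).
  C: 7 × 12.011 = 84.077
  H: 11 × 1.008 = 11.088
  N: 1 × 14.007 = 14.007
  O: 1 × 15.999 = 15.999
Sum: 7×12.011 + 11×1.008 + 1×14.007 + 1×15.999 = 125.171 → 125.17 g/mol.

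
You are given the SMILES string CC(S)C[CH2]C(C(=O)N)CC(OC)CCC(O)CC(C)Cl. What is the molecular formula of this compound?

Walk through each heavy atom and fill implicit hydrogens from standard valence (C 4, N 3, O 2, S 2, halogen 1):
  atom 1: C, bond orders sum to 1 (valence 4) → 3 H
  atom 2: C, bond orders sum to 3 (valence 4) → 1 H
  atom 3: S, bond orders sum to 1 (valence 2) → 1 H
  atom 4: C, bond orders sum to 2 (valence 4) → 2 H
  atom 5: C with explicit H count 2
  atom 6: C, bond orders sum to 3 (valence 4) → 1 H
  atom 7: C, bond orders sum to 4 (valence 4) → 0 H
  atom 8: O, bond orders sum to 2 (valence 2) → 0 H
  atom 9: N, bond orders sum to 1 (valence 3) → 2 H
  atom 10: C, bond orders sum to 2 (valence 4) → 2 H
  atom 11: C, bond orders sum to 3 (valence 4) → 1 H
  atom 12: O, bond orders sum to 2 (valence 2) → 0 H
  atom 13: C, bond orders sum to 1 (valence 4) → 3 H
  atom 14: C, bond orders sum to 2 (valence 4) → 2 H
  atom 15: C, bond orders sum to 2 (valence 4) → 2 H
  atom 16: C, bond orders sum to 3 (valence 4) → 1 H
  atom 17: O, bond orders sum to 1 (valence 2) → 1 H
  atom 18: C, bond orders sum to 2 (valence 4) → 2 H
  atom 19: C, bond orders sum to 3 (valence 4) → 1 H
  atom 20: C, bond orders sum to 1 (valence 4) → 3 H
  atom 21: Cl (halogen, monovalent) → 0 H
Totals → C:15, H:30, Cl:1, N:1, O:3, S:1.

C15H30ClNO3S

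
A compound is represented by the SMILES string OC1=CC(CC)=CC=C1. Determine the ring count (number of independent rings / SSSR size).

In SMILES, each pair of matching ring-closure digits denotes one ring-closing bond; the number of such bonds equals the number of independent rings.
Ring-closure bonds here: 1.

1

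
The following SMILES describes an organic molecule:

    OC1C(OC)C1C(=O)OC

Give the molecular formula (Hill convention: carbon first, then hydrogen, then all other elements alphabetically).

C6H10O4

Walk through each heavy atom and fill implicit hydrogens from standard valence (C 4, N 3, O 2, S 2, halogen 1):
  atom 1: O, bond orders sum to 1 (valence 2) → 1 H
  atom 2: C, bond orders sum to 3 (valence 4) → 1 H
  atom 3: C, bond orders sum to 3 (valence 4) → 1 H
  atom 4: O, bond orders sum to 2 (valence 2) → 0 H
  atom 5: C, bond orders sum to 1 (valence 4) → 3 H
  atom 6: C, bond orders sum to 3 (valence 4) → 1 H
  atom 7: C, bond orders sum to 4 (valence 4) → 0 H
  atom 8: O, bond orders sum to 2 (valence 2) → 0 H
  atom 9: O, bond orders sum to 2 (valence 2) → 0 H
  atom 10: C, bond orders sum to 1 (valence 4) → 3 H
Totals → C:6, H:10, O:4.
In Hill order: C6H10O4.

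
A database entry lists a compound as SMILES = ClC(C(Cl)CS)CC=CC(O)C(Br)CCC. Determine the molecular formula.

C11H19BrCl2OS

Walk through each heavy atom and fill implicit hydrogens from standard valence (C 4, N 3, O 2, S 2, halogen 1):
  atom 1: Cl (halogen, monovalent) → 0 H
  atom 2: C, bond orders sum to 3 (valence 4) → 1 H
  atom 3: C, bond orders sum to 3 (valence 4) → 1 H
  atom 4: Cl (halogen, monovalent) → 0 H
  atom 5: C, bond orders sum to 2 (valence 4) → 2 H
  atom 6: S, bond orders sum to 1 (valence 2) → 1 H
  atom 7: C, bond orders sum to 2 (valence 4) → 2 H
  atom 8: C, bond orders sum to 3 (valence 4) → 1 H
  atom 9: C, bond orders sum to 3 (valence 4) → 1 H
  atom 10: C, bond orders sum to 3 (valence 4) → 1 H
  atom 11: O, bond orders sum to 1 (valence 2) → 1 H
  atom 12: C, bond orders sum to 3 (valence 4) → 1 H
  atom 13: Br (halogen, monovalent) → 0 H
  atom 14: C, bond orders sum to 2 (valence 4) → 2 H
  atom 15: C, bond orders sum to 2 (valence 4) → 2 H
  atom 16: C, bond orders sum to 1 (valence 4) → 3 H
Totals → C:11, H:19, Br:1, Cl:2, O:1, S:1.
In Hill order: C11H19BrCl2OS.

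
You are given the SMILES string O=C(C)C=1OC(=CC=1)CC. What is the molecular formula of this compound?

Walk through each heavy atom and fill implicit hydrogens from standard valence (C 4, N 3, O 2, S 2, halogen 1):
  atom 1: O, bond orders sum to 2 (valence 2) → 0 H
  atom 2: C, bond orders sum to 4 (valence 4) → 0 H
  atom 3: C, bond orders sum to 1 (valence 4) → 3 H
  atom 4: C, bond orders sum to 4 (valence 4) → 0 H
  atom 5: O, bond orders sum to 2 (valence 2) → 0 H
  atom 6: C, bond orders sum to 4 (valence 4) → 0 H
  atom 7: C, bond orders sum to 3 (valence 4) → 1 H
  atom 8: C, bond orders sum to 3 (valence 4) → 1 H
  atom 9: C, bond orders sum to 2 (valence 4) → 2 H
  atom 10: C, bond orders sum to 1 (valence 4) → 3 H
Totals → C:8, H:10, O:2.

C8H10O2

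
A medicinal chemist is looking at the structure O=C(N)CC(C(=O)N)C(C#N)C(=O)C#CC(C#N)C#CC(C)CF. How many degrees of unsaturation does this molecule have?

11

Degree of unsaturation = (number of rings) + (number of π bonds).
Ring closures in the SMILES: 0.
π bonds: 3 double bonds (each 1 DoU), 4 triple bonds (each 2 DoU) → 11 DoU from unsaturation.
Total DoU = 0 + 11 = 11.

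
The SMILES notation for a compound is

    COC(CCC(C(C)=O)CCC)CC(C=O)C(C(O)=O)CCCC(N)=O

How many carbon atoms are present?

Count every carbon token in the SMILES (each C, including those in ring-closure positions and inside branches).
Carbon count: 19.

19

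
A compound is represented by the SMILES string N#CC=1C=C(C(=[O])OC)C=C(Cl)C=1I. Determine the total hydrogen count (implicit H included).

Walk through each heavy atom and fill implicit hydrogens from standard valence (C 4, N 3, O 2, S 2, halogen 1):
  atom 1: N, bond orders sum to 3 (valence 3) → 0 H
  atom 2: C, bond orders sum to 4 (valence 4) → 0 H
  atom 3: C, bond orders sum to 4 (valence 4) → 0 H
  atom 4: C, bond orders sum to 3 (valence 4) → 1 H
  atom 5: C, bond orders sum to 4 (valence 4) → 0 H
  atom 6: C, bond orders sum to 4 (valence 4) → 0 H
  atom 7: O with explicit H count 0
  atom 8: O, bond orders sum to 2 (valence 2) → 0 H
  atom 9: C, bond orders sum to 1 (valence 4) → 3 H
  atom 10: C, bond orders sum to 3 (valence 4) → 1 H
  atom 11: C, bond orders sum to 4 (valence 4) → 0 H
  atom 12: Cl (halogen, monovalent) → 0 H
  atom 13: C, bond orders sum to 4 (valence 4) → 0 H
  atom 14: I (halogen, monovalent) → 0 H
Total hydrogens: 5.

5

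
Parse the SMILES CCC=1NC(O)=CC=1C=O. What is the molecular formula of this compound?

C7H9NO2

Walk through each heavy atom and fill implicit hydrogens from standard valence (C 4, N 3, O 2, S 2, halogen 1):
  atom 1: C, bond orders sum to 1 (valence 4) → 3 H
  atom 2: C, bond orders sum to 2 (valence 4) → 2 H
  atom 3: C, bond orders sum to 4 (valence 4) → 0 H
  atom 4: N, bond orders sum to 2 (valence 3) → 1 H
  atom 5: C, bond orders sum to 4 (valence 4) → 0 H
  atom 6: O, bond orders sum to 1 (valence 2) → 1 H
  atom 7: C, bond orders sum to 3 (valence 4) → 1 H
  atom 8: C, bond orders sum to 4 (valence 4) → 0 H
  atom 9: C, bond orders sum to 3 (valence 4) → 1 H
  atom 10: O, bond orders sum to 2 (valence 2) → 0 H
Totals → C:7, H:9, N:1, O:2.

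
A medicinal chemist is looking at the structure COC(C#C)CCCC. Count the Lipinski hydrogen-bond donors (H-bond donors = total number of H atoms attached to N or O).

0

Donors: find every N or O and count the H atoms it carries.
  atom 2 (O): bond orders sum to 2 → 0 H
Lipinski HBD = 0.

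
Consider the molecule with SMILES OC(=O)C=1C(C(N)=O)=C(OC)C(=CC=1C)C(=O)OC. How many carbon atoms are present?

12

Count every carbon token in the SMILES (each C, including those in ring-closure positions and inside branches).
Carbon count: 12.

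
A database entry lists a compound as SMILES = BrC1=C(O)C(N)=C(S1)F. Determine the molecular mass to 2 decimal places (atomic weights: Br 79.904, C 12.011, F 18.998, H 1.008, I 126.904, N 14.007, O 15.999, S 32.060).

212.04 g/mol

First, the molecular formula is C4H3BrFNOS (counting implicit H from valence).
  Br: 1 × 79.904 = 79.904
  C: 4 × 12.011 = 48.044
  F: 1 × 18.998 = 18.998
  H: 3 × 1.008 = 3.024
  N: 1 × 14.007 = 14.007
  O: 1 × 15.999 = 15.999
  S: 1 × 32.060 = 32.060
Sum: 1×79.904 + 4×12.011 + 1×18.998 + 3×1.008 + 1×14.007 + 1×15.999 + 1×32.060 = 212.036 → 212.04 g/mol.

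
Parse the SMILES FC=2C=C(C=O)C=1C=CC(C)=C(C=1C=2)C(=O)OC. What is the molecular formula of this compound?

C14H11FO3

Walk through each heavy atom and fill implicit hydrogens from standard valence (C 4, N 3, O 2, S 2, halogen 1):
  atom 1: F (halogen, monovalent) → 0 H
  atom 2: C, bond orders sum to 4 (valence 4) → 0 H
  atom 3: C, bond orders sum to 3 (valence 4) → 1 H
  atom 4: C, bond orders sum to 4 (valence 4) → 0 H
  atom 5: C, bond orders sum to 3 (valence 4) → 1 H
  atom 6: O, bond orders sum to 2 (valence 2) → 0 H
  atom 7: C, bond orders sum to 4 (valence 4) → 0 H
  atom 8: C, bond orders sum to 3 (valence 4) → 1 H
  atom 9: C, bond orders sum to 3 (valence 4) → 1 H
  atom 10: C, bond orders sum to 4 (valence 4) → 0 H
  atom 11: C, bond orders sum to 1 (valence 4) → 3 H
  atom 12: C, bond orders sum to 4 (valence 4) → 0 H
  atom 13: C, bond orders sum to 4 (valence 4) → 0 H
  atom 14: C, bond orders sum to 3 (valence 4) → 1 H
  atom 15: C, bond orders sum to 4 (valence 4) → 0 H
  atom 16: O, bond orders sum to 2 (valence 2) → 0 H
  atom 17: O, bond orders sum to 2 (valence 2) → 0 H
  atom 18: C, bond orders sum to 1 (valence 4) → 3 H
Totals → C:14, H:11, F:1, O:3.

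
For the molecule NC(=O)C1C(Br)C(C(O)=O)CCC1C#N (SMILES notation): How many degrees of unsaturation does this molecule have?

5

Molecular formula: C9H11BrN2O3.
DoU = (2C + 2 + N − H − X) / 2, where X is the halogen count and O/S are ignored.
    = (2·9 + 2 + 2 − 11 − 1) / 2 = 10 / 2 = 5.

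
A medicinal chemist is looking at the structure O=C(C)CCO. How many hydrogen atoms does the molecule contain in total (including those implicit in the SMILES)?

Walk through each heavy atom and fill implicit hydrogens from standard valence (C 4, N 3, O 2, S 2, halogen 1):
  atom 1: O, bond orders sum to 2 (valence 2) → 0 H
  atom 2: C, bond orders sum to 4 (valence 4) → 0 H
  atom 3: C, bond orders sum to 1 (valence 4) → 3 H
  atom 4: C, bond orders sum to 2 (valence 4) → 2 H
  atom 5: C, bond orders sum to 2 (valence 4) → 2 H
  atom 6: O, bond orders sum to 1 (valence 2) → 1 H
Total hydrogens: 8.

8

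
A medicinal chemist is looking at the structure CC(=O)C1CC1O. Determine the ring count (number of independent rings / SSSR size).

In SMILES, each pair of matching ring-closure digits denotes one ring-closing bond; the number of such bonds equals the number of independent rings.
Ring-closure bonds here: 1.

1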